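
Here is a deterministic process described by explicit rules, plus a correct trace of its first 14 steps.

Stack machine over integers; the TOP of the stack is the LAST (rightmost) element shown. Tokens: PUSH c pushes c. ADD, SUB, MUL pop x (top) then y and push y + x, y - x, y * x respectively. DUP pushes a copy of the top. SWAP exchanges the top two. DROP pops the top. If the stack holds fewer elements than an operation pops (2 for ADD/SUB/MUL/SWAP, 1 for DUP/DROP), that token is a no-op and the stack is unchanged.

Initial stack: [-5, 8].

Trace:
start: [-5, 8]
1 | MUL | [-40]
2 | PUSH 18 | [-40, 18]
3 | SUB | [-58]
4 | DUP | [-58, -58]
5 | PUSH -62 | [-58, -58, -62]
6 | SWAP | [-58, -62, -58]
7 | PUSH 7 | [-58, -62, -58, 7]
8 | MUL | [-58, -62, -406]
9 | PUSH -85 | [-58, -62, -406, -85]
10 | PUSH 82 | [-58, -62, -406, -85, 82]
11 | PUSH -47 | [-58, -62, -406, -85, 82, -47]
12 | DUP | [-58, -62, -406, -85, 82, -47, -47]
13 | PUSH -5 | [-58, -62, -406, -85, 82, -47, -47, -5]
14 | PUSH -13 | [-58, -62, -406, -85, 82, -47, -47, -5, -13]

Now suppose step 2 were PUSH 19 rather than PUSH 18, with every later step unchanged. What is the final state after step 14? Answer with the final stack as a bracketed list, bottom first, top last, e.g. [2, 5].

[-59, -62, -413, -85, 82, -47, -47, -5, -13]

(re-executing from step 2 with the substitution; state before step 2: [-40])
2 | PUSH 19 | [-40, 19]
3 | SUB | [-59]
4 | DUP | [-59, -59]
5 | PUSH -62 | [-59, -59, -62]
6 | SWAP | [-59, -62, -59]
7 | PUSH 7 | [-59, -62, -59, 7]
8 | MUL | [-59, -62, -413]
9 | PUSH -85 | [-59, -62, -413, -85]
10 | PUSH 82 | [-59, -62, -413, -85, 82]
11 | PUSH -47 | [-59, -62, -413, -85, 82, -47]
12 | DUP | [-59, -62, -413, -85, 82, -47, -47]
13 | PUSH -5 | [-59, -62, -413, -85, 82, -47, -47, -5]
14 | PUSH -13 | [-59, -62, -413, -85, 82, -47, -47, -5, -13]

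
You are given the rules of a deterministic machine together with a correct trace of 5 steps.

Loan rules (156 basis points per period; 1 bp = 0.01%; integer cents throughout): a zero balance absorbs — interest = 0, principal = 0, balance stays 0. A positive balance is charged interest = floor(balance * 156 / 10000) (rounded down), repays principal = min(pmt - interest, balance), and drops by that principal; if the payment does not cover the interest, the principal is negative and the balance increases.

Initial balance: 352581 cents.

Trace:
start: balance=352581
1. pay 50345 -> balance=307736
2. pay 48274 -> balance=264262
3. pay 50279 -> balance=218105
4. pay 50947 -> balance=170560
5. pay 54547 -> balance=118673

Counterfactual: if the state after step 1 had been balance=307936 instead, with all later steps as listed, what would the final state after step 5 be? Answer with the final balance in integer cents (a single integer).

118885

state after step 1 := balance=307936
2. pay 48274 -> balance=264465
3. pay 50279 -> balance=218311
4. pay 50947 -> balance=170769
5. pay 54547 -> balance=118885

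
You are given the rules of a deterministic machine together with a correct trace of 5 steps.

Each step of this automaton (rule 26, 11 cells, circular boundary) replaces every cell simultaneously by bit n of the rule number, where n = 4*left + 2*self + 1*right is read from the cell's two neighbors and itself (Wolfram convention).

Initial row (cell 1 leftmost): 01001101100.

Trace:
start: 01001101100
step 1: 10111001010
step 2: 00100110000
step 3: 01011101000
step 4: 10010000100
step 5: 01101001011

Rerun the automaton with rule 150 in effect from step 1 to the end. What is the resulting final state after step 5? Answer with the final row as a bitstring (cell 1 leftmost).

(re-executing steps 1..5 under rule 150; state before step 1: 01001101100)
step 1: 11110000010
step 2: 01101000110
step 3: 10001101001
step 4: 01010001110
step 5: 11011010101

11011010101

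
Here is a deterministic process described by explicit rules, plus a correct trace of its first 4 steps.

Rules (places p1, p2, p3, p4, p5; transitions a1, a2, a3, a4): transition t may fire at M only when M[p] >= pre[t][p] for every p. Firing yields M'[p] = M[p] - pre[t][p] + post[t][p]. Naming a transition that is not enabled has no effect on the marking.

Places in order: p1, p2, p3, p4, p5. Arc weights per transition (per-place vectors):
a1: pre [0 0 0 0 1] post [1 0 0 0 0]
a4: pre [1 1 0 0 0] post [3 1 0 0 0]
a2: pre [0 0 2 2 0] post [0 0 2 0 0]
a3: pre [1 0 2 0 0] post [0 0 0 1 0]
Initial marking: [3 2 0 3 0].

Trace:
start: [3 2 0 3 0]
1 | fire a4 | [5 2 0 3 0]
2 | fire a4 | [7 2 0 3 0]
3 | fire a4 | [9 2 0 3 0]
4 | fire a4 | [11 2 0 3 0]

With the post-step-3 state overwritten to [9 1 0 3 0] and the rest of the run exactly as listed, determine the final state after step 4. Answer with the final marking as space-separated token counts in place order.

11 1 0 3 0

state after step 3 := [9 1 0 3 0]
4 | fire a4 | [11 1 0 3 0]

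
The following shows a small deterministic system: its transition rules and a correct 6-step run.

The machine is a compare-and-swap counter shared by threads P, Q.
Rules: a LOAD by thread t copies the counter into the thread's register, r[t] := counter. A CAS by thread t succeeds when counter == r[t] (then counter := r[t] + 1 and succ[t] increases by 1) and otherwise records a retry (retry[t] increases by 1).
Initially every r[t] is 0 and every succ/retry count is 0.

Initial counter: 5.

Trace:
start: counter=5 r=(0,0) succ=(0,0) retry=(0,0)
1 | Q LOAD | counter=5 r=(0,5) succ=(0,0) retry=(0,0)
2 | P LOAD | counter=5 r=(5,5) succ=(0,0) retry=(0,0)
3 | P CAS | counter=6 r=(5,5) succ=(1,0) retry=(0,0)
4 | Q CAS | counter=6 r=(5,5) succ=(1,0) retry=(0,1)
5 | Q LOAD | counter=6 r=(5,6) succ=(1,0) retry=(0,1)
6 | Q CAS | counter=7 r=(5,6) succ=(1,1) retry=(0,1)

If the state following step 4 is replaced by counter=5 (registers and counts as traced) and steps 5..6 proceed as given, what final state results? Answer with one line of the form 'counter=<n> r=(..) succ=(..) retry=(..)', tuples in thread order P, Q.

state after step 4 := counter=5 r=(5,5) succ=(1,0) retry=(0,1)
5 | Q LOAD | counter=5 r=(5,5) succ=(1,0) retry=(0,1)
6 | Q CAS | counter=6 r=(5,5) succ=(1,1) retry=(0,1)

counter=6 r=(5,5) succ=(1,1) retry=(0,1)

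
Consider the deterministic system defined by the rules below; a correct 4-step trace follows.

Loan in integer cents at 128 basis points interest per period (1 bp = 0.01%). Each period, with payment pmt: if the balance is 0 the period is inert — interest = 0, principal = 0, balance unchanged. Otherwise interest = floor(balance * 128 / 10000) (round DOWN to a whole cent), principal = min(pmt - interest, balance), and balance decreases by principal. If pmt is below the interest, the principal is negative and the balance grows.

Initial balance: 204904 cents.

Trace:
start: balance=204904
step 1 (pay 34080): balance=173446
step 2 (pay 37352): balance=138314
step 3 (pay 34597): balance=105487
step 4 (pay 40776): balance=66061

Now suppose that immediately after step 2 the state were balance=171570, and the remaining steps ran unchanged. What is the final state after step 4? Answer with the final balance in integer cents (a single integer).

100174

state after step 2 := balance=171570
step 3 (pay 34597): balance=139169
step 4 (pay 40776): balance=100174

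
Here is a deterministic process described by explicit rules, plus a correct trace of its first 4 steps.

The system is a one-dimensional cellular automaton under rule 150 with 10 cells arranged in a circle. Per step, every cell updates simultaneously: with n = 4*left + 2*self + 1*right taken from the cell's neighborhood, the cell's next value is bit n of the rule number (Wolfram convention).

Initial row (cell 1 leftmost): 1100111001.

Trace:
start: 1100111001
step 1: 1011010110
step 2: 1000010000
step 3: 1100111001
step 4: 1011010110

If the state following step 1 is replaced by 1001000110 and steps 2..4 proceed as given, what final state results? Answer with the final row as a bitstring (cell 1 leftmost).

state after step 1 := 1001000110
step 2: 1111101000
step 3: 0111001101
step 4: 0010110001

0010110001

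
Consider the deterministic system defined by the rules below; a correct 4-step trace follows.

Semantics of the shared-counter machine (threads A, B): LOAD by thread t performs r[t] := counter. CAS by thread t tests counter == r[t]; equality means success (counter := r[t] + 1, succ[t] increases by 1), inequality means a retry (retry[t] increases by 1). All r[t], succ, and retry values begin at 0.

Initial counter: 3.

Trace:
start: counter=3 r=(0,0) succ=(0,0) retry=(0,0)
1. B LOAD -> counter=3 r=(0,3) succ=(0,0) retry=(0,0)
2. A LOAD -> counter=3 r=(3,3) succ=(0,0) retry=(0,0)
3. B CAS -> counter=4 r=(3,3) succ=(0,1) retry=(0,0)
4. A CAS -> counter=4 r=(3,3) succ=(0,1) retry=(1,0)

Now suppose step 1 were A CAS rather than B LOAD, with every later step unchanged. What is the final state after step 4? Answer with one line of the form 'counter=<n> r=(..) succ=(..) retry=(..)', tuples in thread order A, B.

(re-executing from step 1 with the substitution; state before step 1: counter=3 r=(0,0) succ=(0,0) retry=(0,0))
1. A CAS -> counter=3 r=(0,0) succ=(0,0) retry=(1,0)
2. A LOAD -> counter=3 r=(3,0) succ=(0,0) retry=(1,0)
3. B CAS -> counter=3 r=(3,0) succ=(0,0) retry=(1,1)
4. A CAS -> counter=4 r=(3,0) succ=(1,0) retry=(1,1)

counter=4 r=(3,0) succ=(1,0) retry=(1,1)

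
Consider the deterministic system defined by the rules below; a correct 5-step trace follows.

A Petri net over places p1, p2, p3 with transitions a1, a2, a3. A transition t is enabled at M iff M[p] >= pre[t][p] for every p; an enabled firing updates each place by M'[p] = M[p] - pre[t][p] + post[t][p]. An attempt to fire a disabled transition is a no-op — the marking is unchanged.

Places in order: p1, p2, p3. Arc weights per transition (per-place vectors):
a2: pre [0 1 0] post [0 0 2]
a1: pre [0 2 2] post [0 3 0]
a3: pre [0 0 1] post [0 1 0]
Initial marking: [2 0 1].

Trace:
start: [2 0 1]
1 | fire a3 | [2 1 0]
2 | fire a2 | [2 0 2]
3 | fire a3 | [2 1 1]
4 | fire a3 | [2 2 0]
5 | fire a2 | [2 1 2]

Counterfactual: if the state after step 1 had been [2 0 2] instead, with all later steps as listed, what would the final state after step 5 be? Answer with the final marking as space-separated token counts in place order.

state after step 1 := [2 0 2]
2 | fire a2 | [2 0 2]
3 | fire a3 | [2 1 1]
4 | fire a3 | [2 2 0]
5 | fire a2 | [2 1 2]

2 1 2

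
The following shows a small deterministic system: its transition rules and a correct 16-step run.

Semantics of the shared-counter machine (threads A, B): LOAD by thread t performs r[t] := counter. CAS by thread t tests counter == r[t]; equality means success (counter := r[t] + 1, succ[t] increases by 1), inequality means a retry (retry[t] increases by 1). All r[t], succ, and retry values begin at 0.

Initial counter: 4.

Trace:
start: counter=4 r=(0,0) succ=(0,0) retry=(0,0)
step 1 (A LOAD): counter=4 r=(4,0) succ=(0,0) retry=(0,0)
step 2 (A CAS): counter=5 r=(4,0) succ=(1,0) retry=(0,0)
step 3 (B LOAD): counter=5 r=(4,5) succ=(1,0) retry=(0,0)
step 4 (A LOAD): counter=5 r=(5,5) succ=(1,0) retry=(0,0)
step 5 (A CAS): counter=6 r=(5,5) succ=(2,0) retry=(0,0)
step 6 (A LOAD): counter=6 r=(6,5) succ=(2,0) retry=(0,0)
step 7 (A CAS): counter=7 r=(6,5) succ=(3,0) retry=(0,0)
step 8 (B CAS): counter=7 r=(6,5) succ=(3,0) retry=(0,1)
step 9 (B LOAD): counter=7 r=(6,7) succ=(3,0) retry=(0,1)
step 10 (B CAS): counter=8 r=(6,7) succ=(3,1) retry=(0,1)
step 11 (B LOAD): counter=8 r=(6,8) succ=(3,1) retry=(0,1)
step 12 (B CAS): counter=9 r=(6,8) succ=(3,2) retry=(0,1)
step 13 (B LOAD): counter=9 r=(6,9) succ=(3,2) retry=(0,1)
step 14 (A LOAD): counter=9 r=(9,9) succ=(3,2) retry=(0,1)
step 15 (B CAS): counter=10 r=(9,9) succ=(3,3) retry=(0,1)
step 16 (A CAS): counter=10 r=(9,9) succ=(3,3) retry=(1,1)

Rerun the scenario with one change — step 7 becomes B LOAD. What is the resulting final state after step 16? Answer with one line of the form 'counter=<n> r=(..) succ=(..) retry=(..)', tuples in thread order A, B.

(re-executing from step 7 with the substitution; state before step 7: counter=6 r=(6,5) succ=(2,0) retry=(0,0))
step 7 (B LOAD): counter=6 r=(6,6) succ=(2,0) retry=(0,0)
step 8 (B CAS): counter=7 r=(6,6) succ=(2,1) retry=(0,0)
step 9 (B LOAD): counter=7 r=(6,7) succ=(2,1) retry=(0,0)
step 10 (B CAS): counter=8 r=(6,7) succ=(2,2) retry=(0,0)
step 11 (B LOAD): counter=8 r=(6,8) succ=(2,2) retry=(0,0)
step 12 (B CAS): counter=9 r=(6,8) succ=(2,3) retry=(0,0)
step 13 (B LOAD): counter=9 r=(6,9) succ=(2,3) retry=(0,0)
step 14 (A LOAD): counter=9 r=(9,9) succ=(2,3) retry=(0,0)
step 15 (B CAS): counter=10 r=(9,9) succ=(2,4) retry=(0,0)
step 16 (A CAS): counter=10 r=(9,9) succ=(2,4) retry=(1,0)

counter=10 r=(9,9) succ=(2,4) retry=(1,0)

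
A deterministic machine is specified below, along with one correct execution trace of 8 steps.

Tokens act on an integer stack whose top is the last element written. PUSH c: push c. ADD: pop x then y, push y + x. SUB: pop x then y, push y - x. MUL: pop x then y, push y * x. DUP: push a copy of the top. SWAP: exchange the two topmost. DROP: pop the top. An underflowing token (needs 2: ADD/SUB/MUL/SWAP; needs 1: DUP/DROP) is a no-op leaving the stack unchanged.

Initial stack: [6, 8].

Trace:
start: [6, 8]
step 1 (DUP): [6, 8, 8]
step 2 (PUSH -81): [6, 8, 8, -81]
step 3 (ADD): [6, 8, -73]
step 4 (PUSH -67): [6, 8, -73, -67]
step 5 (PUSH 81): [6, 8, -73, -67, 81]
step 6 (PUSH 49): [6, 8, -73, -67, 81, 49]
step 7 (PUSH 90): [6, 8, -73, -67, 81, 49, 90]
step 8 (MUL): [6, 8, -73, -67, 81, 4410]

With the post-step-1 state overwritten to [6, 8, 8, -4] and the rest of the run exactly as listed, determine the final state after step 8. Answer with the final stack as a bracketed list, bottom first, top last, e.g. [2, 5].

state after step 1 := [6, 8, 8, -4]
step 2 (PUSH -81): [6, 8, 8, -4, -81]
step 3 (ADD): [6, 8, 8, -85]
step 4 (PUSH -67): [6, 8, 8, -85, -67]
step 5 (PUSH 81): [6, 8, 8, -85, -67, 81]
step 6 (PUSH 49): [6, 8, 8, -85, -67, 81, 49]
step 7 (PUSH 90): [6, 8, 8, -85, -67, 81, 49, 90]
step 8 (MUL): [6, 8, 8, -85, -67, 81, 4410]

[6, 8, 8, -85, -67, 81, 4410]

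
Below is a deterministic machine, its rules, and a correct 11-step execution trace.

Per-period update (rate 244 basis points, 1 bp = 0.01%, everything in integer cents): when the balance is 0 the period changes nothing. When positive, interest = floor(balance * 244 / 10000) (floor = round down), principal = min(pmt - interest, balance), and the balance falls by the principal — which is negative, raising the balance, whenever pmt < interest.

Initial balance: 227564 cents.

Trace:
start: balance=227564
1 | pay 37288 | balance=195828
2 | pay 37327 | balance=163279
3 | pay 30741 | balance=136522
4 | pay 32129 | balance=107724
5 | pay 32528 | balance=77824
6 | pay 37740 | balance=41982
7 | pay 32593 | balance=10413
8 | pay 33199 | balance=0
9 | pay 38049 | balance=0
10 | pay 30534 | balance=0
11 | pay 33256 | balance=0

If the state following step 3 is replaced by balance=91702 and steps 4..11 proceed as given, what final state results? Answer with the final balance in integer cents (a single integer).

0

state after step 3 := balance=91702
4 | pay 32129 | balance=61810
5 | pay 32528 | balance=30790
6 | pay 37740 | balance=0
7 | pay 32593 | balance=0
8 | pay 33199 | balance=0
9 | pay 38049 | balance=0
10 | pay 30534 | balance=0
11 | pay 33256 | balance=0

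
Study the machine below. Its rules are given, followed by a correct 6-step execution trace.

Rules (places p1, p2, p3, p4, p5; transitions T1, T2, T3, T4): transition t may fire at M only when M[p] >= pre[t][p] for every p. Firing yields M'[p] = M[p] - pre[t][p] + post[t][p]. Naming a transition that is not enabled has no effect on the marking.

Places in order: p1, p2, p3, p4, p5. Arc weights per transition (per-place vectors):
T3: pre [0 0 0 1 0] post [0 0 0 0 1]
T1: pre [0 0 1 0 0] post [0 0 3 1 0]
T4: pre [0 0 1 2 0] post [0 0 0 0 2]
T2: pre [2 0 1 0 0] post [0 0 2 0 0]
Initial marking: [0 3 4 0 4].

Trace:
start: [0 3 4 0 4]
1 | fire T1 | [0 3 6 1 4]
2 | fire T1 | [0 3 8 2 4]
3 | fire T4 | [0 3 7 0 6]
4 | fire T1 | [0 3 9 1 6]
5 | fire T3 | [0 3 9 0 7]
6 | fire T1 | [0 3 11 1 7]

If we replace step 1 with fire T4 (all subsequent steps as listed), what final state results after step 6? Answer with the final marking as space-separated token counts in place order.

(re-executing from step 1 with the substitution; state before step 1: [0 3 4 0 4])
1 | fire T4 | [0 3 4 0 4]
2 | fire T1 | [0 3 6 1 4]
3 | fire T4 | [0 3 6 1 4]
4 | fire T1 | [0 3 8 2 4]
5 | fire T3 | [0 3 8 1 5]
6 | fire T1 | [0 3 10 2 5]

0 3 10 2 5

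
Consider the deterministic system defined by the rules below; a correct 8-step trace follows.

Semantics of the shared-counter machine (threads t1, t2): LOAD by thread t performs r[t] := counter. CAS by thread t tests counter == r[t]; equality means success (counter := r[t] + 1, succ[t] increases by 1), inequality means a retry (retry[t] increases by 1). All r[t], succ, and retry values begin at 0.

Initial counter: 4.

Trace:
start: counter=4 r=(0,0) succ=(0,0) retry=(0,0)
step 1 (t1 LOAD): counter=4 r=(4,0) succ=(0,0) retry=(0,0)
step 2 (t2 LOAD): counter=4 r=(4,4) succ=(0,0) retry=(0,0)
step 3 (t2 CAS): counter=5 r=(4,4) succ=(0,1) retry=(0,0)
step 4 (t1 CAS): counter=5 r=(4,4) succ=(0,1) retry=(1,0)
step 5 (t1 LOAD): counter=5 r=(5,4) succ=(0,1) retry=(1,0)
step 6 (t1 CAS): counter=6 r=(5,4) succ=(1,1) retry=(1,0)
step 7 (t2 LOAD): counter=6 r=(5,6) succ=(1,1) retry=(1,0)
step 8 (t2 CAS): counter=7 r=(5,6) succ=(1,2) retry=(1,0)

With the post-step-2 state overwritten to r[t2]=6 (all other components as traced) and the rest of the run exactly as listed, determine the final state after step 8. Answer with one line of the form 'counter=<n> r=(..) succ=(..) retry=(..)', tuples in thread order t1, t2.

state after step 2 := counter=4 r=(4,6) succ=(0,0) retry=(0,0)
step 3 (t2 CAS): counter=4 r=(4,6) succ=(0,0) retry=(0,1)
step 4 (t1 CAS): counter=5 r=(4,6) succ=(1,0) retry=(0,1)
step 5 (t1 LOAD): counter=5 r=(5,6) succ=(1,0) retry=(0,1)
step 6 (t1 CAS): counter=6 r=(5,6) succ=(2,0) retry=(0,1)
step 7 (t2 LOAD): counter=6 r=(5,6) succ=(2,0) retry=(0,1)
step 8 (t2 CAS): counter=7 r=(5,6) succ=(2,1) retry=(0,1)

counter=7 r=(5,6) succ=(2,1) retry=(0,1)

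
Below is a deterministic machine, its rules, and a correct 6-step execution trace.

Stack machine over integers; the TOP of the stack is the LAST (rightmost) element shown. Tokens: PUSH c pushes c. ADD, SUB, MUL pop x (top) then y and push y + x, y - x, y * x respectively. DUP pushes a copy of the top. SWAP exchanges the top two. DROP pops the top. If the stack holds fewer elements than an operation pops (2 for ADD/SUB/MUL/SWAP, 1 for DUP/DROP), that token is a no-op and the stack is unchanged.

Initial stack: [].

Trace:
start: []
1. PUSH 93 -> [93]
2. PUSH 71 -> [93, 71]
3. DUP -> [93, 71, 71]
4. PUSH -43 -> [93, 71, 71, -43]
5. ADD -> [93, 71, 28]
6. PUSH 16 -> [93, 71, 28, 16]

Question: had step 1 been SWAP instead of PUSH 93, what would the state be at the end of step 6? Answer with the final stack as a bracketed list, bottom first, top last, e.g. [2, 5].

(re-executing from step 1 with the substitution; state before step 1: [])
1. SWAP -> []
2. PUSH 71 -> [71]
3. DUP -> [71, 71]
4. PUSH -43 -> [71, 71, -43]
5. ADD -> [71, 28]
6. PUSH 16 -> [71, 28, 16]

[71, 28, 16]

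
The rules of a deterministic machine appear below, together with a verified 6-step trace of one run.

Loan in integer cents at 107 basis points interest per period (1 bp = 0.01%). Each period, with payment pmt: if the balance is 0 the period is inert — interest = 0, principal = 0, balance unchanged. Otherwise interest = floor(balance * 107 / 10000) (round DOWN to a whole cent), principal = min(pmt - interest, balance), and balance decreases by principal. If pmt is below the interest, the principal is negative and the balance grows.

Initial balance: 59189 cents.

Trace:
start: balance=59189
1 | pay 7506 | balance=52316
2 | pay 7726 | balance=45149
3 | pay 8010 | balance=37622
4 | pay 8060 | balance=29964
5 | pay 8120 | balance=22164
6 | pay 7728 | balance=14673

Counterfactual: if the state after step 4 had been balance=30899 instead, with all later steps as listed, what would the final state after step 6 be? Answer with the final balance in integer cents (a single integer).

state after step 4 := balance=30899
5 | pay 8120 | balance=23109
6 | pay 7728 | balance=15628

15628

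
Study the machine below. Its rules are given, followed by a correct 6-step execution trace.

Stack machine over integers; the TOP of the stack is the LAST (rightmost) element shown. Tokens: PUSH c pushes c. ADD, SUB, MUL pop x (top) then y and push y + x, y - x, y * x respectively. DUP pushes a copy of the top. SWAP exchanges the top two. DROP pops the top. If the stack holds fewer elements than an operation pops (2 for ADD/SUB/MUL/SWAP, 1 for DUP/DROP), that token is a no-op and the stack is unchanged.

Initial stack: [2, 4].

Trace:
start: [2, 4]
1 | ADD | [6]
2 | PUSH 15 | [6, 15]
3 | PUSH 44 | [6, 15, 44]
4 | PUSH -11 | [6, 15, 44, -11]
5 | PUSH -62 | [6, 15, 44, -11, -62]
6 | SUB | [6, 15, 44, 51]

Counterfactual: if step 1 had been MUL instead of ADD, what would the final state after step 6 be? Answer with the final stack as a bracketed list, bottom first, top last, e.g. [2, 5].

[8, 15, 44, 51]

(re-executing from step 1 with the substitution; state before step 1: [2, 4])
1 | MUL | [8]
2 | PUSH 15 | [8, 15]
3 | PUSH 44 | [8, 15, 44]
4 | PUSH -11 | [8, 15, 44, -11]
5 | PUSH -62 | [8, 15, 44, -11, -62]
6 | SUB | [8, 15, 44, 51]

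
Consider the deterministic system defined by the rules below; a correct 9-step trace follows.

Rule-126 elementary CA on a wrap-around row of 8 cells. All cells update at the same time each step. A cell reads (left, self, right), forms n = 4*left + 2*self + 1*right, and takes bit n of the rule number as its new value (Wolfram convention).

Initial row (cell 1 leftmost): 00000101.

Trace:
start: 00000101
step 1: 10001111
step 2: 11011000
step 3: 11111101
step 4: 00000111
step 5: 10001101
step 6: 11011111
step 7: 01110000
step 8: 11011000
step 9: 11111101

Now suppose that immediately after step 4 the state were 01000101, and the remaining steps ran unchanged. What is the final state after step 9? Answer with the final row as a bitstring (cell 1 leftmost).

state after step 4 := 01000101
step 5: 11101111
step 6: 00111000
step 7: 01101100
step 8: 11111110
step 9: 10000011

10000011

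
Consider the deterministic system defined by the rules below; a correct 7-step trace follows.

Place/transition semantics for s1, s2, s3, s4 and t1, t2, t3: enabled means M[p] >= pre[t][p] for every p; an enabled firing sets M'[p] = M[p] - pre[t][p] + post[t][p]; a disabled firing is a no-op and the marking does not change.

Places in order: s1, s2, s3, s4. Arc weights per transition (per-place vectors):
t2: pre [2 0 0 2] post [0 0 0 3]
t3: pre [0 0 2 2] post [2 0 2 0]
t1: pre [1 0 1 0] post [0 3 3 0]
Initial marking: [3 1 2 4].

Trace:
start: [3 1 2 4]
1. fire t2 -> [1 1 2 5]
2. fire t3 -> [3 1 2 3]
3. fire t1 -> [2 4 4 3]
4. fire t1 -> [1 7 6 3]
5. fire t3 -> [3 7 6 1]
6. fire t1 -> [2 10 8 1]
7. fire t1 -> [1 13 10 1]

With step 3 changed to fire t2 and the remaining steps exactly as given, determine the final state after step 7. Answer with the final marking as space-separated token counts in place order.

(re-executing from step 3 with the substitution; state before step 3: [3 1 2 3])
3. fire t2 -> [1 1 2 4]
4. fire t1 -> [0 4 4 4]
5. fire t3 -> [2 4 4 2]
6. fire t1 -> [1 7 6 2]
7. fire t1 -> [0 10 8 2]

0 10 8 2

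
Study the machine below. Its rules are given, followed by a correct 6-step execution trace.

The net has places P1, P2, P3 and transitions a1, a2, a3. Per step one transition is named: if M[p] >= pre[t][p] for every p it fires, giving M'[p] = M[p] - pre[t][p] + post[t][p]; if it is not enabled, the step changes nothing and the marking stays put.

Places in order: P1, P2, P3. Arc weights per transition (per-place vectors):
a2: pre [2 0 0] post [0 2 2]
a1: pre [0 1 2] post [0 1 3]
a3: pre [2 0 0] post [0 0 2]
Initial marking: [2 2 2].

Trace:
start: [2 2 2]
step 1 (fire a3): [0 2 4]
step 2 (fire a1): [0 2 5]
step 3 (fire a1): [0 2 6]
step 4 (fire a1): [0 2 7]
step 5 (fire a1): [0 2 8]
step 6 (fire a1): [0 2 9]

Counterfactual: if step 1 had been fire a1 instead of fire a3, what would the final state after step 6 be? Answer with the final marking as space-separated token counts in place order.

2 2 8

(re-executing from step 1 with the substitution; state before step 1: [2 2 2])
step 1 (fire a1): [2 2 3]
step 2 (fire a1): [2 2 4]
step 3 (fire a1): [2 2 5]
step 4 (fire a1): [2 2 6]
step 5 (fire a1): [2 2 7]
step 6 (fire a1): [2 2 8]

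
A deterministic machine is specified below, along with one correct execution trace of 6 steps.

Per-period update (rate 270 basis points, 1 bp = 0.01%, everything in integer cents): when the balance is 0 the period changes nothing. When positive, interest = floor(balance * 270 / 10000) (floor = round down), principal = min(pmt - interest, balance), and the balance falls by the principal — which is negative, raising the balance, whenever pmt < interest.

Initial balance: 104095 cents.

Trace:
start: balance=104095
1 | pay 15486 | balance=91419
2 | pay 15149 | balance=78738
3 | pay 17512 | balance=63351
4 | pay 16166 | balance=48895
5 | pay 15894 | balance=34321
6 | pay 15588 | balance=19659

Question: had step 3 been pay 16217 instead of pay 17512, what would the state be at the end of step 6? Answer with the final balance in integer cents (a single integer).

21062

(re-executing from step 3 with the substitution; state before step 3: balance=78738)
3 | pay 16217 | balance=64646
4 | pay 16166 | balance=50225
5 | pay 15894 | balance=35687
6 | pay 15588 | balance=21062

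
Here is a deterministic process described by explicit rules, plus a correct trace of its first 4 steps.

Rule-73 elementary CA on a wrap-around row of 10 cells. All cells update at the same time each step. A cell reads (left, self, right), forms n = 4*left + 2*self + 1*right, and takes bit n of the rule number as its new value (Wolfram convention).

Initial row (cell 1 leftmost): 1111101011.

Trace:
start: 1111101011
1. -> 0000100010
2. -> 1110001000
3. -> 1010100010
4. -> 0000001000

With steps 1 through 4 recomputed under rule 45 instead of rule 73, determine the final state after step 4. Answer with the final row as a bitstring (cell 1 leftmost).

(re-executing steps 1..4 under rule 45; state before step 1: 1111101011)
1. -> 0000011110
2. -> 1111010000
3. -> 1000110110
4. -> 1010101101

1010101101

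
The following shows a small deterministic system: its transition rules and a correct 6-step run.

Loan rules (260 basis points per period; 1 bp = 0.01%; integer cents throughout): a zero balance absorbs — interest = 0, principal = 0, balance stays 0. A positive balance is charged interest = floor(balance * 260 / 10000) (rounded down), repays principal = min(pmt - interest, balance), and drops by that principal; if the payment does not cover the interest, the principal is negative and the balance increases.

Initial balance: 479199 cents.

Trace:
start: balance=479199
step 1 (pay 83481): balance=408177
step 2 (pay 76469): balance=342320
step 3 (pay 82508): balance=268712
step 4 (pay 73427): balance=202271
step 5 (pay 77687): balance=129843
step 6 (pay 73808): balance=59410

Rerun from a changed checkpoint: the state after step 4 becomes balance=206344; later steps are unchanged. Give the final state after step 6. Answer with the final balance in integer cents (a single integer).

63697

state after step 4 := balance=206344
step 5 (pay 77687): balance=134021
step 6 (pay 73808): balance=63697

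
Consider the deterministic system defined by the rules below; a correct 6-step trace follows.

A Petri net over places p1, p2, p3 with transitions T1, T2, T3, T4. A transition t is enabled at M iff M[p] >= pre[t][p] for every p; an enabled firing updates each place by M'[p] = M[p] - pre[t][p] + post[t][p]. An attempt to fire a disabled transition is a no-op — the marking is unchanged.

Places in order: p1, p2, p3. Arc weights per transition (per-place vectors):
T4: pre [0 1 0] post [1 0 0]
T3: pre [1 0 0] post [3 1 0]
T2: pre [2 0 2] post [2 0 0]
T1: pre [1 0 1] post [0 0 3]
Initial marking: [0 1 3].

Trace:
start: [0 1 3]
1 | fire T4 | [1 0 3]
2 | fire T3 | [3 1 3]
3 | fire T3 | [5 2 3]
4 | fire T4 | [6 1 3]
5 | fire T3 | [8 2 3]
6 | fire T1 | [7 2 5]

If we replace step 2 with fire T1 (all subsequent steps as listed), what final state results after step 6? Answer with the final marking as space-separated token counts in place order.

0 0 5

(re-executing from step 2 with the substitution; state before step 2: [1 0 3])
2 | fire T1 | [0 0 5]
3 | fire T3 | [0 0 5]
4 | fire T4 | [0 0 5]
5 | fire T3 | [0 0 5]
6 | fire T1 | [0 0 5]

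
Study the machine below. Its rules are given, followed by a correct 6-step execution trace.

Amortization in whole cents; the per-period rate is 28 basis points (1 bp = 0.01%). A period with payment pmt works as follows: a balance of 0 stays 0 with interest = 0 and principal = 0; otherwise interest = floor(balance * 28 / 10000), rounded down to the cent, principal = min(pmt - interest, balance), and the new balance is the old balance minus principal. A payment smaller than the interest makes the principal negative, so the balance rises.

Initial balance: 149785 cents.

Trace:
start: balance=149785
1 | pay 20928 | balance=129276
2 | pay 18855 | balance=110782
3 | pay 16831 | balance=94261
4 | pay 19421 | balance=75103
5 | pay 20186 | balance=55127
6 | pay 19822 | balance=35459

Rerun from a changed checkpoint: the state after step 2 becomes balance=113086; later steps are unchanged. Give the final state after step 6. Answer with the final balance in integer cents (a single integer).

state after step 2 := balance=113086
3 | pay 16831 | balance=96571
4 | pay 19421 | balance=77420
5 | pay 20186 | balance=57450
6 | pay 19822 | balance=37788

37788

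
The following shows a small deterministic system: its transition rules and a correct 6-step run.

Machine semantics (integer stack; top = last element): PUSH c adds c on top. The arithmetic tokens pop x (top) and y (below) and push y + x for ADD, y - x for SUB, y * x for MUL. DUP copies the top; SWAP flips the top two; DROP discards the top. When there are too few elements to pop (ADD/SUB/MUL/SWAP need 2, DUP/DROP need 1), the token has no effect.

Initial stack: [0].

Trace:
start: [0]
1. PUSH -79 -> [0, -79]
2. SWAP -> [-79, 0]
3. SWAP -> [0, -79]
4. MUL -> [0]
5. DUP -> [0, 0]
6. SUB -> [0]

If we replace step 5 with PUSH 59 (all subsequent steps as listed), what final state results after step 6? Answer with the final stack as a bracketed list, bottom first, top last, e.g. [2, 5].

[-59]

(re-executing from step 5 with the substitution; state before step 5: [0])
5. PUSH 59 -> [0, 59]
6. SUB -> [-59]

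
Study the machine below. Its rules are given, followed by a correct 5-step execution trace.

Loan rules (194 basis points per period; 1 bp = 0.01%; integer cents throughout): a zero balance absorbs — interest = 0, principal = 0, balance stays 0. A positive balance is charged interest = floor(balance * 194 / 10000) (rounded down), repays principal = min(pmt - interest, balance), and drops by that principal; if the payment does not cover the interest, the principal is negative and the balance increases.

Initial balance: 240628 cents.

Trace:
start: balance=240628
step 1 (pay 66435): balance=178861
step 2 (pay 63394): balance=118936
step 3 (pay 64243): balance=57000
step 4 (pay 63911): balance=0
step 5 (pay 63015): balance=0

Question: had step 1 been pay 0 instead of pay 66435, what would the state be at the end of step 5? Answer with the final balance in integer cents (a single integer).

2809

(re-executing from step 1 with the substitution; state before step 1: balance=240628)
step 1 (pay 0): balance=245296
step 2 (pay 63394): balance=186660
step 3 (pay 64243): balance=126038
step 4 (pay 63911): balance=64572
step 5 (pay 63015): balance=2809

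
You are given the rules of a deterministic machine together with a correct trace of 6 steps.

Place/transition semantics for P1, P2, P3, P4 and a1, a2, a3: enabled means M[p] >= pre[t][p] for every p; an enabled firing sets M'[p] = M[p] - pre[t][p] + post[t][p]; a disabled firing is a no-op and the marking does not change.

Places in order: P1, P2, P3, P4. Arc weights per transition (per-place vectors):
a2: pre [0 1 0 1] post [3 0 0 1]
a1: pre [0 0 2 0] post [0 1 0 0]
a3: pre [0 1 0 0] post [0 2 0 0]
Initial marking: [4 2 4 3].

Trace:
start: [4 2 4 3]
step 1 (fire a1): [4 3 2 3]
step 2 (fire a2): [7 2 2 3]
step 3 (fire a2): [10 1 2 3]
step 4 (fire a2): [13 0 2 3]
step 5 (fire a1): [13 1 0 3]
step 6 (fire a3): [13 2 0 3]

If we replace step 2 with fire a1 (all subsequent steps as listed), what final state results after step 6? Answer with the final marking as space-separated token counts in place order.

10 3 0 3

(re-executing from step 2 with the substitution; state before step 2: [4 3 2 3])
step 2 (fire a1): [4 4 0 3]
step 3 (fire a2): [7 3 0 3]
step 4 (fire a2): [10 2 0 3]
step 5 (fire a1): [10 2 0 3]
step 6 (fire a3): [10 3 0 3]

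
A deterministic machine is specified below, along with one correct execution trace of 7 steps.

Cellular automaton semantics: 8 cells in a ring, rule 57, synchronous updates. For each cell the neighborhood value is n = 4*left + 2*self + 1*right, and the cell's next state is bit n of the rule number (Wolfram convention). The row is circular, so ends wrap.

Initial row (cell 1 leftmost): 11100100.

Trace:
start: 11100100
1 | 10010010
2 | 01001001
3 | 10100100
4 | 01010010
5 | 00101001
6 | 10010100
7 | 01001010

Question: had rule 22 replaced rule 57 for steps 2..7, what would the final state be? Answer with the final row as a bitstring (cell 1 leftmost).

(re-executing steps 2..7 under rule 22; state before step 2: 10010010)
2 | 11111110
3 | 00000000
4 | 00000000
5 | 00000000
6 | 00000000
7 | 00000000

00000000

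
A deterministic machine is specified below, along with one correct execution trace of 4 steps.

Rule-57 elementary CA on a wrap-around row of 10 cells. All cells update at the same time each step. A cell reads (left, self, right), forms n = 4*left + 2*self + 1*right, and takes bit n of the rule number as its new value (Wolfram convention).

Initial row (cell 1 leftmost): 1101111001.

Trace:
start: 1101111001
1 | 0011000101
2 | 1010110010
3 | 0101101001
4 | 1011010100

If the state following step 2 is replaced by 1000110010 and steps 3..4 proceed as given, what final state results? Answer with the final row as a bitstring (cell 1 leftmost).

state after step 2 := 1000110010
3 | 0110101001
4 | 1101010100

1101010100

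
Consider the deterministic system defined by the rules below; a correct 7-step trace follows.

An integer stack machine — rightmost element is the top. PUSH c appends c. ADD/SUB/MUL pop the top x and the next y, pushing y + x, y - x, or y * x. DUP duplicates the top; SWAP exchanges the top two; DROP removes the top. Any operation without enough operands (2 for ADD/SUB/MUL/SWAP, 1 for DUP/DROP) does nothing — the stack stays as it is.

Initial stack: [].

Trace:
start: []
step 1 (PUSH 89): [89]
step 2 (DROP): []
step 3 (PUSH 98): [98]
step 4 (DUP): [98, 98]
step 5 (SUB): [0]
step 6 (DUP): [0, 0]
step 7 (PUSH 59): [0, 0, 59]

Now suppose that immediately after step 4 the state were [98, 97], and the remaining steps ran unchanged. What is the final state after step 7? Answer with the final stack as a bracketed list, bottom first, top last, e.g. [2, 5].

[1, 1, 59]

state after step 4 := [98, 97]
step 5 (SUB): [1]
step 6 (DUP): [1, 1]
step 7 (PUSH 59): [1, 1, 59]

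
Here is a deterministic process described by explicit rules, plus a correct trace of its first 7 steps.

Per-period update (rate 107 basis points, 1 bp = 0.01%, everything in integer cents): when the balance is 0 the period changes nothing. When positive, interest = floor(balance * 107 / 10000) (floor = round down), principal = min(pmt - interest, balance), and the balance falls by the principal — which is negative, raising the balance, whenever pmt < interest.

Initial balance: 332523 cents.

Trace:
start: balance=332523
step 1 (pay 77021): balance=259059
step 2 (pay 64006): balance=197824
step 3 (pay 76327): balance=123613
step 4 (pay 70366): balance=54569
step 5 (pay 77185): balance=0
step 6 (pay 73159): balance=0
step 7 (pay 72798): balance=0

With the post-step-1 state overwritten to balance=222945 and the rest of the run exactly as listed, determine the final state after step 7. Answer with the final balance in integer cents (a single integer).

state after step 1 := balance=222945
step 2 (pay 64006): balance=161324
step 3 (pay 76327): balance=86723
step 4 (pay 70366): balance=17284
step 5 (pay 77185): balance=0
step 6 (pay 73159): balance=0
step 7 (pay 72798): balance=0

0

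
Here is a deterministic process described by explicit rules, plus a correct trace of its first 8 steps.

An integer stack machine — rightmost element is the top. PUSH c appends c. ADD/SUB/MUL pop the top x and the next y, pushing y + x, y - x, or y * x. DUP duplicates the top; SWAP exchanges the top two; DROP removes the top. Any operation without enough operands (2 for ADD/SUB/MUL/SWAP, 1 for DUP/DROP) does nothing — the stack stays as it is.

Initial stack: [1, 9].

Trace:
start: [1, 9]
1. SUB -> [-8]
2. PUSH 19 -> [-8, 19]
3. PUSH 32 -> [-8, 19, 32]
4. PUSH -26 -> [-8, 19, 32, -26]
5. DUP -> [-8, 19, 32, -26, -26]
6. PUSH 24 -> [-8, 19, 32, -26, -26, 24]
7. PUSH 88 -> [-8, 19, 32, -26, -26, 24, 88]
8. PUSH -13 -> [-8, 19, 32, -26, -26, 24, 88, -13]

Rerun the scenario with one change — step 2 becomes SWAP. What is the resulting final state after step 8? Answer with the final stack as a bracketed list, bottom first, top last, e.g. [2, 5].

(re-executing from step 2 with the substitution; state before step 2: [-8])
2. SWAP -> [-8]
3. PUSH 32 -> [-8, 32]
4. PUSH -26 -> [-8, 32, -26]
5. DUP -> [-8, 32, -26, -26]
6. PUSH 24 -> [-8, 32, -26, -26, 24]
7. PUSH 88 -> [-8, 32, -26, -26, 24, 88]
8. PUSH -13 -> [-8, 32, -26, -26, 24, 88, -13]

[-8, 32, -26, -26, 24, 88, -13]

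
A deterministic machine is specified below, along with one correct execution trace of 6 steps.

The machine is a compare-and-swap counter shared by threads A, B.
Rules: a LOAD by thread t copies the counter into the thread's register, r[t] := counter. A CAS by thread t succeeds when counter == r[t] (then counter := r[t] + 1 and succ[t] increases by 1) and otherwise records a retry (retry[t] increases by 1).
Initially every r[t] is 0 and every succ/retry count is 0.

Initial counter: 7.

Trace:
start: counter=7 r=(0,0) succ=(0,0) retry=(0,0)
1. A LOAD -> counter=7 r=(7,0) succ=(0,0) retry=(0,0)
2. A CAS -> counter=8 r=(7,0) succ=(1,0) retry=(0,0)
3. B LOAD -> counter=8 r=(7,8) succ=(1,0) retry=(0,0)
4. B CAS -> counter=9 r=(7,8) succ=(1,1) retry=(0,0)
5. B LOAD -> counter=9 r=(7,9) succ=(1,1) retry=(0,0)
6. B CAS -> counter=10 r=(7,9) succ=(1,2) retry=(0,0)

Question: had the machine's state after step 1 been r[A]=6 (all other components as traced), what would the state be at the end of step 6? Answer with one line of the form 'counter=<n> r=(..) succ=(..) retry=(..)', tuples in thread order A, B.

counter=9 r=(6,8) succ=(0,2) retry=(1,0)

state after step 1 := counter=7 r=(6,0) succ=(0,0) retry=(0,0)
2. A CAS -> counter=7 r=(6,0) succ=(0,0) retry=(1,0)
3. B LOAD -> counter=7 r=(6,7) succ=(0,0) retry=(1,0)
4. B CAS -> counter=8 r=(6,7) succ=(0,1) retry=(1,0)
5. B LOAD -> counter=8 r=(6,8) succ=(0,1) retry=(1,0)
6. B CAS -> counter=9 r=(6,8) succ=(0,2) retry=(1,0)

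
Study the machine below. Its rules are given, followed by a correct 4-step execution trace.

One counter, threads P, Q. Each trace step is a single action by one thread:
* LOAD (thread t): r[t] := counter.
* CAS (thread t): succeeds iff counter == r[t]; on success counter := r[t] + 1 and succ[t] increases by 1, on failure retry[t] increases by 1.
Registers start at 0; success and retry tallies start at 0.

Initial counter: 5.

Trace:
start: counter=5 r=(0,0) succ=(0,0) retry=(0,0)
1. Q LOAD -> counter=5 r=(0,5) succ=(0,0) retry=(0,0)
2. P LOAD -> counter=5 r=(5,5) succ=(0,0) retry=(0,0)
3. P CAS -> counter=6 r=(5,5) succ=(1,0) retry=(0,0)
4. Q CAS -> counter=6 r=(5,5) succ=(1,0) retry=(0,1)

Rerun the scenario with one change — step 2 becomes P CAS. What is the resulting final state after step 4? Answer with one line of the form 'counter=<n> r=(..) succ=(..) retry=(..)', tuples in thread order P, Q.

counter=6 r=(0,5) succ=(0,1) retry=(2,0)

(re-executing from step 2 with the substitution; state before step 2: counter=5 r=(0,5) succ=(0,0) retry=(0,0))
2. P CAS -> counter=5 r=(0,5) succ=(0,0) retry=(1,0)
3. P CAS -> counter=5 r=(0,5) succ=(0,0) retry=(2,0)
4. Q CAS -> counter=6 r=(0,5) succ=(0,1) retry=(2,0)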